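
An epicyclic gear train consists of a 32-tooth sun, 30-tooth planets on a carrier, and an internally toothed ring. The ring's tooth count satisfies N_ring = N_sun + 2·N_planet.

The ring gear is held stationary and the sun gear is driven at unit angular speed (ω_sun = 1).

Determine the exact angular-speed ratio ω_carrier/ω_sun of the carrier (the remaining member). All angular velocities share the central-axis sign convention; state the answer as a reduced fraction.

8/31

N_ring = 32 + 2·30 = 92
32(ω_s−ω_c) = −92(ω_r−ω_c),  ω_r=0, ω_s=1
32(1−ω_c) = −92(0−ω_c)  ⇒  124ω_c = 32  ⇒  ω_c = 8/31
ω_c/ω_s = 8/31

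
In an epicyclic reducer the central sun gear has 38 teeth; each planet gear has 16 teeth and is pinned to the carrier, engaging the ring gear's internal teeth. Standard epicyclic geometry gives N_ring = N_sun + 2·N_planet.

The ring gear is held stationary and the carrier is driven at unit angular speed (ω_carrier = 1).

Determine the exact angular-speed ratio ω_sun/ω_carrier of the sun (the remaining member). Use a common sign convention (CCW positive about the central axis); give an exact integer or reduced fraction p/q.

54/19

N_ring = 38 + 2·16 = 70
38(ω_s−ω_c) = −70(ω_r−ω_c),  ω_r=0, ω_c=1
ω_s = 1 − (70/38)(0−1) = 54/19
ω_s/ω_c = 54/19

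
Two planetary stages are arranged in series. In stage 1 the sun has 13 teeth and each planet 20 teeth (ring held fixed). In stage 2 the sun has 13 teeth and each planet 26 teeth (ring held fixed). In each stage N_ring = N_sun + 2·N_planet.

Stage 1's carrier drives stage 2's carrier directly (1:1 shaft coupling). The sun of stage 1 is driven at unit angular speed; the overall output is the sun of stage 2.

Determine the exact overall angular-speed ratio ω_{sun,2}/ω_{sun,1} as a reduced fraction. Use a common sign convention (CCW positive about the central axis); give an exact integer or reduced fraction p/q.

13/11

Stage 1: N_ring = 13 + 2·20 = 53
Stage 1: 13(ω_s−ω_c) = −53(ω_r−ω_c),  ω_r=0, ω_s=1
Stage 1: 13(1−ω_c) = −53(0−ω_c)  ⇒  66ω_c = 13  ⇒  ω_c = 13/66
  ⇒ ω_c¹/ω_s¹ = 13/66
Stage 2: N_ring = 13 + 2·26 = 65
Stage 2: 13(ω_s−ω_c) = −65(ω_r−ω_c),  ω_r=0, ω_c=1
Stage 2: ω_s = 1 − (65/13)(0−1) = 6
  ⇒ ω_s²/ω_c² = 6
Coupling ω_c² = ω_c¹ ⇒ overall = 13/66 × 6 = 13/11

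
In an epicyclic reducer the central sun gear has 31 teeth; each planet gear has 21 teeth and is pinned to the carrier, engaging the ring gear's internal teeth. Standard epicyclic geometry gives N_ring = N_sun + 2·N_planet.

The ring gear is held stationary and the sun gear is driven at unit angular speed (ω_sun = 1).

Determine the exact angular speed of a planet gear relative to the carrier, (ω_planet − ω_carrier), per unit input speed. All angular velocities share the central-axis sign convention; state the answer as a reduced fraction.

N_ring = 31 + 2·21 = 73
31(ω_s−ω_c) = −73(ω_r−ω_c),  ω_r=0, ω_s=1
31(1−ω_c) = −73(0−ω_c)  ⇒  104ω_c = 31  ⇒  ω_c = 31/104
sun–planet: 31·(1−31/104) = −21·(ω_p−ω_c)  ⇒  ω_p−ω_c = −(31/21)·(73/104) = -2263/2184

-2263/2184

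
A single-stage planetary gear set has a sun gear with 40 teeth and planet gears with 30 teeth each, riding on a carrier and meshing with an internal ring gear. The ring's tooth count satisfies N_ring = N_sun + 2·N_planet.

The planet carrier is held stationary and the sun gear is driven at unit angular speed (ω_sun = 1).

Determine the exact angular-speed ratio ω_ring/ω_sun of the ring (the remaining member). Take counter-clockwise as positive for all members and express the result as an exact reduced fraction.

-2/5

N_ring = 40 + 2·30 = 100
40(ω_s−ω_c) = −100(ω_r−ω_c),  ω_c=0, ω_s=1
ω_r = 0 − (40/100)(1−0) = -2/5
ω_r/ω_s = -2/5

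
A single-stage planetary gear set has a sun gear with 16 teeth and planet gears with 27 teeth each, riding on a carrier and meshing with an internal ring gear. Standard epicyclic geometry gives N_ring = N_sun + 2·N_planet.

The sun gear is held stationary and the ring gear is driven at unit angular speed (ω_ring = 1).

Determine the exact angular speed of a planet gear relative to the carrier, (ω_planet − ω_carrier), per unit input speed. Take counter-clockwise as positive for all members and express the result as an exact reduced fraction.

560/1161

N_ring = 16 + 2·27 = 70
16(ω_s−ω_c) = −70(ω_r−ω_c),  ω_s=0, ω_r=1
16(0−ω_c) = −70(1−ω_c)  ⇒  86ω_c = 70  ⇒  ω_c = 35/43
sun–planet: 16·(0−35/43) = −27·(ω_p−ω_c)  ⇒  ω_p−ω_c = −(16/27)·(-35/43) = 560/1161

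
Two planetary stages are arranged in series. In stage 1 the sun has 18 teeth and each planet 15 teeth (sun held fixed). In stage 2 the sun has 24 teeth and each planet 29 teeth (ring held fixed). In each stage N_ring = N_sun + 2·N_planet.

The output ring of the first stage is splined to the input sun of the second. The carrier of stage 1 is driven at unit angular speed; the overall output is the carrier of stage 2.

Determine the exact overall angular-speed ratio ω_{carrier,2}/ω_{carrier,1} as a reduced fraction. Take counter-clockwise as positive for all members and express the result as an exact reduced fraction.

33/106

Stage 1: N_ring = 18 + 2·15 = 48
Stage 1: 18(ω_s−ω_c) = −48(ω_r−ω_c),  ω_s=0, ω_c=1
Stage 1: ω_r = 1 − (18/48)(0−1) = 11/8
  ⇒ ω_r¹/ω_c¹ = 11/8
Stage 2: N_ring = 24 + 2·29 = 82
Stage 2: 24(ω_s−ω_c) = −82(ω_r−ω_c),  ω_r=0, ω_s=1
Stage 2: 24(1−ω_c) = −82(0−ω_c)  ⇒  106ω_c = 24  ⇒  ω_c = 12/53
  ⇒ ω_c²/ω_s² = 12/53
Coupling ω_s² = ω_r¹ ⇒ overall = 11/8 × 12/53 = 33/106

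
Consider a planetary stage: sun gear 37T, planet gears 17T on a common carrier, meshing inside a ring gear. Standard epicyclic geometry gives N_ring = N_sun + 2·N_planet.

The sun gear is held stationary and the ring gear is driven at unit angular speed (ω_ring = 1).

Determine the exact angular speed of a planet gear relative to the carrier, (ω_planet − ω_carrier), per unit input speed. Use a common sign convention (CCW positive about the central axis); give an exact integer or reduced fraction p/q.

2627/1836

N_ring = 37 + 2·17 = 71
37(ω_s−ω_c) = −71(ω_r−ω_c),  ω_s=0, ω_r=1
37(0−ω_c) = −71(1−ω_c)  ⇒  108ω_c = 71  ⇒  ω_c = 71/108
sun–planet: 37·(0−71/108) = −17·(ω_p−ω_c)  ⇒  ω_p−ω_c = −(37/17)·(-71/108) = 2627/1836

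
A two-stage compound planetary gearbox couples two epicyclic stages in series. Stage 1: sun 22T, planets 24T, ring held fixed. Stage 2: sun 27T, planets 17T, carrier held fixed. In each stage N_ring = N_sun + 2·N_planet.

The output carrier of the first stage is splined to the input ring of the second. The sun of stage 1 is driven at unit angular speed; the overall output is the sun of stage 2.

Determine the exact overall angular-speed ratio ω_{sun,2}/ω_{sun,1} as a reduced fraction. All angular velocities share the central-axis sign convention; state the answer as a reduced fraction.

Stage 1: N_ring = 22 + 2·24 = 70
Stage 1: 22(ω_s−ω_c) = −70(ω_r−ω_c),  ω_r=0, ω_s=1
Stage 1: 22(1−ω_c) = −70(0−ω_c)  ⇒  92ω_c = 22  ⇒  ω_c = 11/46
  ⇒ ω_c¹/ω_s¹ = 11/46
Stage 2: N_ring = 27 + 2·17 = 61
Stage 2: 27(ω_s−ω_c) = −61(ω_r−ω_c),  ω_c=0, ω_r=1
Stage 2: ω_s = 0 − (61/27)(1−0) = -61/27
  ⇒ ω_s²/ω_r² = -61/27
Coupling ω_r² = ω_c¹ ⇒ overall = 11/46 × -61/27 = -671/1242

-671/1242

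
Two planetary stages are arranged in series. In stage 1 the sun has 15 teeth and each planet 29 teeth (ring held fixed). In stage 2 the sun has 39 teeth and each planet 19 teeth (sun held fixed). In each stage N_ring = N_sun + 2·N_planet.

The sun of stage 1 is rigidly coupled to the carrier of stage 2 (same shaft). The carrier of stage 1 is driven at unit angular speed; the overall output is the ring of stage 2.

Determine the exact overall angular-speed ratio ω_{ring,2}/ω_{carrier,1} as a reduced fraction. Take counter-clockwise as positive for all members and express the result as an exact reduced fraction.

928/105

Stage 1: N_ring = 15 + 2·29 = 73
Stage 1: 15(ω_s−ω_c) = −73(ω_r−ω_c),  ω_r=0, ω_c=1
Stage 1: ω_s = 1 − (73/15)(0−1) = 88/15
  ⇒ ω_s¹/ω_c¹ = 88/15
Stage 2: N_ring = 39 + 2·19 = 77
Stage 2: 39(ω_s−ω_c) = −77(ω_r−ω_c),  ω_s=0, ω_c=1
Stage 2: ω_r = 1 − (39/77)(0−1) = 116/77
  ⇒ ω_r²/ω_c² = 116/77
Coupling ω_c² = ω_s¹ ⇒ overall = 88/15 × 116/77 = 928/105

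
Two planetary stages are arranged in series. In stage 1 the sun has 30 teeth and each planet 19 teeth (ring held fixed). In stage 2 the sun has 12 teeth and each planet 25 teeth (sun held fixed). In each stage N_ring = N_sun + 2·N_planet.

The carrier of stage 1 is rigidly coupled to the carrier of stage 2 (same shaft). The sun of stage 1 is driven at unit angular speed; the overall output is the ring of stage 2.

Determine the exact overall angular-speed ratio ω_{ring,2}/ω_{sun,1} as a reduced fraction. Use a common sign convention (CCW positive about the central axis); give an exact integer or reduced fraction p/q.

555/1519

Stage 1: N_ring = 30 + 2·19 = 68
Stage 1: 30(ω_s−ω_c) = −68(ω_r−ω_c),  ω_r=0, ω_s=1
Stage 1: 30(1−ω_c) = −68(0−ω_c)  ⇒  98ω_c = 30  ⇒  ω_c = 15/49
  ⇒ ω_c¹/ω_s¹ = 15/49
Stage 2: N_ring = 12 + 2·25 = 62
Stage 2: 12(ω_s−ω_c) = −62(ω_r−ω_c),  ω_s=0, ω_c=1
Stage 2: ω_r = 1 − (12/62)(0−1) = 37/31
  ⇒ ω_r²/ω_c² = 37/31
Coupling ω_c² = ω_c¹ ⇒ overall = 15/49 × 37/31 = 555/1519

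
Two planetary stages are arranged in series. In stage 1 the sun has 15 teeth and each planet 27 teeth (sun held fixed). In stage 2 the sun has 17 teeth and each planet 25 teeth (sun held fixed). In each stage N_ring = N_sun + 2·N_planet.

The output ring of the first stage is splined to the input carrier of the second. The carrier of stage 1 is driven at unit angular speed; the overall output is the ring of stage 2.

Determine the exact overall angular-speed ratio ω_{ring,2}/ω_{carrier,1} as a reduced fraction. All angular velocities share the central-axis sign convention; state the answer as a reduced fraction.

2352/1541

Stage 1: N_ring = 15 + 2·27 = 69
Stage 1: 15(ω_s−ω_c) = −69(ω_r−ω_c),  ω_s=0, ω_c=1
Stage 1: ω_r = 1 − (15/69)(0−1) = 28/23
  ⇒ ω_r¹/ω_c¹ = 28/23
Stage 2: N_ring = 17 + 2·25 = 67
Stage 2: 17(ω_s−ω_c) = −67(ω_r−ω_c),  ω_s=0, ω_c=1
Stage 2: ω_r = 1 − (17/67)(0−1) = 84/67
  ⇒ ω_r²/ω_c² = 84/67
Coupling ω_c² = ω_r¹ ⇒ overall = 28/23 × 84/67 = 2352/1541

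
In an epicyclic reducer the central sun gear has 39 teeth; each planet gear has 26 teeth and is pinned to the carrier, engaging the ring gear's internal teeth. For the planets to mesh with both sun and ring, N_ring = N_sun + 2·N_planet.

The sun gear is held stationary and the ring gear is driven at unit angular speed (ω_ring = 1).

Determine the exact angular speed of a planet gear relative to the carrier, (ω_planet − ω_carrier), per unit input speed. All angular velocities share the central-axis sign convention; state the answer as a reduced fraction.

21/20

N_ring = 39 + 2·26 = 91
39(ω_s−ω_c) = −91(ω_r−ω_c),  ω_s=0, ω_r=1
39(0−ω_c) = −91(1−ω_c)  ⇒  130ω_c = 91  ⇒  ω_c = 7/10
sun–planet: 39·(0−7/10) = −26·(ω_p−ω_c)  ⇒  ω_p−ω_c = −(39/26)·(-7/10) = 21/20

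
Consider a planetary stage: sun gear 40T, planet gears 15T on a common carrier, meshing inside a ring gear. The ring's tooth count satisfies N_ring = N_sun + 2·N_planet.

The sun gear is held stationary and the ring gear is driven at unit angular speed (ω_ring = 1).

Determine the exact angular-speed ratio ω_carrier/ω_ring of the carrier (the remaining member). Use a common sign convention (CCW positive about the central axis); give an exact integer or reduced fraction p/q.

N_ring = 40 + 2·15 = 70
40(ω_s−ω_c) = −70(ω_r−ω_c),  ω_s=0, ω_r=1
40(0−ω_c) = −70(1−ω_c)  ⇒  110ω_c = 70  ⇒  ω_c = 7/11
ω_c/ω_r = 7/11

7/11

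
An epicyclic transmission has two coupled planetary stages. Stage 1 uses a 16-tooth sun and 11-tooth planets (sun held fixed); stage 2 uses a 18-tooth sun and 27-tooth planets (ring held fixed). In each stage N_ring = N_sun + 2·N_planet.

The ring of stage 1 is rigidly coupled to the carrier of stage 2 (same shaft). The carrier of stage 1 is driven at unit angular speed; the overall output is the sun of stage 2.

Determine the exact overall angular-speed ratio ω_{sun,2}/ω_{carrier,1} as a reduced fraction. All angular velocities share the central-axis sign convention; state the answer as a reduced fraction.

Stage 1: N_ring = 16 + 2·11 = 38
Stage 1: 16(ω_s−ω_c) = −38(ω_r−ω_c),  ω_s=0, ω_c=1
Stage 1: ω_r = 1 − (16/38)(0−1) = 27/19
  ⇒ ω_r¹/ω_c¹ = 27/19
Stage 2: N_ring = 18 + 2·27 = 72
Stage 2: 18(ω_s−ω_c) = −72(ω_r−ω_c),  ω_r=0, ω_c=1
Stage 2: ω_s = 1 − (72/18)(0−1) = 5
  ⇒ ω_s²/ω_c² = 5
Coupling ω_c² = ω_r¹ ⇒ overall = 27/19 × 5 = 135/19

135/19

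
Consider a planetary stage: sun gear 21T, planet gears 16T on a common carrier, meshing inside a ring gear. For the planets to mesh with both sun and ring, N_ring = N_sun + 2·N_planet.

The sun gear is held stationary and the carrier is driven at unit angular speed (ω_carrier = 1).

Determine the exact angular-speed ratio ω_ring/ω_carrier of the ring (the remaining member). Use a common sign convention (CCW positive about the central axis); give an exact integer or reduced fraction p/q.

N_ring = 21 + 2·16 = 53
21(ω_s−ω_c) = −53(ω_r−ω_c),  ω_s=0, ω_c=1
ω_r = 1 − (21/53)(0−1) = 74/53
ω_r/ω_c = 74/53

74/53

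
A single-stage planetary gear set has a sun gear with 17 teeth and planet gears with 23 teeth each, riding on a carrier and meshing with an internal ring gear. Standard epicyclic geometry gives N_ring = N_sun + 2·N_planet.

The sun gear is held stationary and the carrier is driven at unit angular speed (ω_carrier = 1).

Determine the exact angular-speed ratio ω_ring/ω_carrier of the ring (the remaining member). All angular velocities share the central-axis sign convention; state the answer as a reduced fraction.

N_ring = 17 + 2·23 = 63
17(ω_s−ω_c) = −63(ω_r−ω_c),  ω_s=0, ω_c=1
ω_r = 1 − (17/63)(0−1) = 80/63
ω_r/ω_c = 80/63

80/63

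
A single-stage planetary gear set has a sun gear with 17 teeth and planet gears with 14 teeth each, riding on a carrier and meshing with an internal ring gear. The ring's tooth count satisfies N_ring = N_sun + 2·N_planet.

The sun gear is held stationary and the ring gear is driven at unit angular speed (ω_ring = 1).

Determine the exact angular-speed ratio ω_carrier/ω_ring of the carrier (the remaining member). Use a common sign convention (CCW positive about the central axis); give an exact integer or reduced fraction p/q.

N_ring = 17 + 2·14 = 45
17(ω_s−ω_c) = −45(ω_r−ω_c),  ω_s=0, ω_r=1
17(0−ω_c) = −45(1−ω_c)  ⇒  62ω_c = 45  ⇒  ω_c = 45/62
ω_c/ω_r = 45/62

45/62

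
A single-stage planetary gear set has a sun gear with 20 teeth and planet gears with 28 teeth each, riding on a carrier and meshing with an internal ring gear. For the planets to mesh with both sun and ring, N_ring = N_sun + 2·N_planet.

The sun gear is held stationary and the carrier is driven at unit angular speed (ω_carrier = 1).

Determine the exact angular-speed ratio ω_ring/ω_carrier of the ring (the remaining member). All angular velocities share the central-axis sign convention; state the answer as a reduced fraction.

24/19

N_ring = 20 + 2·28 = 76
20(ω_s−ω_c) = −76(ω_r−ω_c),  ω_s=0, ω_c=1
ω_r = 1 − (20/76)(0−1) = 24/19
ω_r/ω_c = 24/19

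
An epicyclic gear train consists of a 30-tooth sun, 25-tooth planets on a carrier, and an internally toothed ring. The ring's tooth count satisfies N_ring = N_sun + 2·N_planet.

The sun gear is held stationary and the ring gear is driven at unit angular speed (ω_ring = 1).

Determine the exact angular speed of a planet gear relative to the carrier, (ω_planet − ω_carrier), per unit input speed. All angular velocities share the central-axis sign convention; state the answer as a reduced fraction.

N_ring = 30 + 2·25 = 80
30(ω_s−ω_c) = −80(ω_r−ω_c),  ω_s=0, ω_r=1
30(0−ω_c) = −80(1−ω_c)  ⇒  110ω_c = 80  ⇒  ω_c = 8/11
sun–planet: 30·(0−8/11) = −25·(ω_p−ω_c)  ⇒  ω_p−ω_c = −(30/25)·(-8/11) = 48/55

48/55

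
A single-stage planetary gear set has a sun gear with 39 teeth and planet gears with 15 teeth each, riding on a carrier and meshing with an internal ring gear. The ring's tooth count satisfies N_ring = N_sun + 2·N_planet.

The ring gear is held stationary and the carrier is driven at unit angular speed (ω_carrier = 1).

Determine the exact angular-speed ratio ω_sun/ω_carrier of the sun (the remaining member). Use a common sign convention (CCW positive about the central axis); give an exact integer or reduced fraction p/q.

36/13

N_ring = 39 + 2·15 = 69
39(ω_s−ω_c) = −69(ω_r−ω_c),  ω_r=0, ω_c=1
ω_s = 1 − (69/39)(0−1) = 36/13
ω_s/ω_c = 36/13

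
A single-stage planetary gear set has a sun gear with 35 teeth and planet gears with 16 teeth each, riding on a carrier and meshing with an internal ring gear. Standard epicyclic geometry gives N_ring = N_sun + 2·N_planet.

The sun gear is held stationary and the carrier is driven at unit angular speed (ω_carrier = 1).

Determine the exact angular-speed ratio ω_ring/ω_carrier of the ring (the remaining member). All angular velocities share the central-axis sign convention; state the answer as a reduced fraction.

102/67

N_ring = 35 + 2·16 = 67
35(ω_s−ω_c) = −67(ω_r−ω_c),  ω_s=0, ω_c=1
ω_r = 1 − (35/67)(0−1) = 102/67
ω_r/ω_c = 102/67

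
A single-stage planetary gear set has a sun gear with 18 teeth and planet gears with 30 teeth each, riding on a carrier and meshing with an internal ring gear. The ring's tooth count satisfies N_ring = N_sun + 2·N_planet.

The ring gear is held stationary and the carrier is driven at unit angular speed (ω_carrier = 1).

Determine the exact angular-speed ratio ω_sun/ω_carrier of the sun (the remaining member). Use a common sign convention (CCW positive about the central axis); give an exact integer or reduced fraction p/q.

16/3

N_ring = 18 + 2·30 = 78
18(ω_s−ω_c) = −78(ω_r−ω_c),  ω_r=0, ω_c=1
ω_s = 1 − (78/18)(0−1) = 16/3
ω_s/ω_c = 16/3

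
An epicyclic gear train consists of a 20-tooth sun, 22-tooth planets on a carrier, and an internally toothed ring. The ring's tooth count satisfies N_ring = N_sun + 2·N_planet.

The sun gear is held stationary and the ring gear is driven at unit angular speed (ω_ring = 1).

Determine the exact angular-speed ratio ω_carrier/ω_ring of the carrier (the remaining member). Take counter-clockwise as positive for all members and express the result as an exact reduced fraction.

N_ring = 20 + 2·22 = 64
20(ω_s−ω_c) = −64(ω_r−ω_c),  ω_s=0, ω_r=1
20(0−ω_c) = −64(1−ω_c)  ⇒  84ω_c = 64  ⇒  ω_c = 16/21
ω_c/ω_r = 16/21

16/21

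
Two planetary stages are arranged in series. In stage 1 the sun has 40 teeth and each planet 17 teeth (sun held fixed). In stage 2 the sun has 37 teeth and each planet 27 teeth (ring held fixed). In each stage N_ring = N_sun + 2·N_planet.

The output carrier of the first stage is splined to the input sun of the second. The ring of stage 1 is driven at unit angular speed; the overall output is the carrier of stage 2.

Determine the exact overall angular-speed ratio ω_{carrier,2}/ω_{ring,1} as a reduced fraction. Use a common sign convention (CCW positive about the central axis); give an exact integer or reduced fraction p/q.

1369/7296

Stage 1: N_ring = 40 + 2·17 = 74
Stage 1: 40(ω_s−ω_c) = −74(ω_r−ω_c),  ω_s=0, ω_r=1
Stage 1: 40(0−ω_c) = −74(1−ω_c)  ⇒  114ω_c = 74  ⇒  ω_c = 37/57
  ⇒ ω_c¹/ω_r¹ = 37/57
Stage 2: N_ring = 37 + 2·27 = 91
Stage 2: 37(ω_s−ω_c) = −91(ω_r−ω_c),  ω_r=0, ω_s=1
Stage 2: 37(1−ω_c) = −91(0−ω_c)  ⇒  128ω_c = 37  ⇒  ω_c = 37/128
  ⇒ ω_c²/ω_s² = 37/128
Coupling ω_s² = ω_c¹ ⇒ overall = 37/57 × 37/128 = 1369/7296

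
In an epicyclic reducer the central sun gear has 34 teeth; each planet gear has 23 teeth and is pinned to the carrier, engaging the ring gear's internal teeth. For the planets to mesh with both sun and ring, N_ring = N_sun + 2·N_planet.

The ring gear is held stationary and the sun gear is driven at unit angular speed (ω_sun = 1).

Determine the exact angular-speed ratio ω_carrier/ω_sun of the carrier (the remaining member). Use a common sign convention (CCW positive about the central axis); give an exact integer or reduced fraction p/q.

N_ring = 34 + 2·23 = 80
34(ω_s−ω_c) = −80(ω_r−ω_c),  ω_r=0, ω_s=1
34(1−ω_c) = −80(0−ω_c)  ⇒  114ω_c = 34  ⇒  ω_c = 17/57
ω_c/ω_s = 17/57

17/57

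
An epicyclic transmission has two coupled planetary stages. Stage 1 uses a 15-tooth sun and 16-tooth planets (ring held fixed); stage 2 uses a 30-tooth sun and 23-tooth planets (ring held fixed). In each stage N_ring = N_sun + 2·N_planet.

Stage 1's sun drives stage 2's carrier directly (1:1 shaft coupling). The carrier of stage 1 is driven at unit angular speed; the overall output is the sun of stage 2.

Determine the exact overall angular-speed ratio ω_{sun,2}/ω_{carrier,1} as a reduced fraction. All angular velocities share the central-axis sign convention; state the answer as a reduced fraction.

Stage 1: N_ring = 15 + 2·16 = 47
Stage 1: 15(ω_s−ω_c) = −47(ω_r−ω_c),  ω_r=0, ω_c=1
Stage 1: ω_s = 1 − (47/15)(0−1) = 62/15
  ⇒ ω_s¹/ω_c¹ = 62/15
Stage 2: N_ring = 30 + 2·23 = 76
Stage 2: 30(ω_s−ω_c) = −76(ω_r−ω_c),  ω_r=0, ω_c=1
Stage 2: ω_s = 1 − (76/30)(0−1) = 53/15
  ⇒ ω_s²/ω_c² = 53/15
Coupling ω_c² = ω_s¹ ⇒ overall = 62/15 × 53/15 = 3286/225

3286/225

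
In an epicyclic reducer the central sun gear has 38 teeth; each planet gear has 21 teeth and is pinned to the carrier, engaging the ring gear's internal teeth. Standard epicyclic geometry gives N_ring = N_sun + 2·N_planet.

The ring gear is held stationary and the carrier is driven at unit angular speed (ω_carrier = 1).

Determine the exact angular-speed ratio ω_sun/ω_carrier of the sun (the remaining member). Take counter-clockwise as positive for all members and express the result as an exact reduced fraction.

N_ring = 38 + 2·21 = 80
38(ω_s−ω_c) = −80(ω_r−ω_c),  ω_r=0, ω_c=1
ω_s = 1 − (80/38)(0−1) = 59/19
ω_s/ω_c = 59/19

59/19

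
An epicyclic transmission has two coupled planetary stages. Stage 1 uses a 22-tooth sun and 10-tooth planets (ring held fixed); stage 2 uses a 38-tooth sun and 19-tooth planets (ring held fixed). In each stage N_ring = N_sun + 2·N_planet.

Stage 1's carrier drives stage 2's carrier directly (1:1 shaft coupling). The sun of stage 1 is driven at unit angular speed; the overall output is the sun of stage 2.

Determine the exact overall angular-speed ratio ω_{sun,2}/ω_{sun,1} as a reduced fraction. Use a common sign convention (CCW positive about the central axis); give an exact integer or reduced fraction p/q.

Stage 1: N_ring = 22 + 2·10 = 42
Stage 1: 22(ω_s−ω_c) = −42(ω_r−ω_c),  ω_r=0, ω_s=1
Stage 1: 22(1−ω_c) = −42(0−ω_c)  ⇒  64ω_c = 22  ⇒  ω_c = 11/32
  ⇒ ω_c¹/ω_s¹ = 11/32
Stage 2: N_ring = 38 + 2·19 = 76
Stage 2: 38(ω_s−ω_c) = −76(ω_r−ω_c),  ω_r=0, ω_c=1
Stage 2: ω_s = 1 − (76/38)(0−1) = 3
  ⇒ ω_s²/ω_c² = 3
Coupling ω_c² = ω_c¹ ⇒ overall = 11/32 × 3 = 33/32

33/32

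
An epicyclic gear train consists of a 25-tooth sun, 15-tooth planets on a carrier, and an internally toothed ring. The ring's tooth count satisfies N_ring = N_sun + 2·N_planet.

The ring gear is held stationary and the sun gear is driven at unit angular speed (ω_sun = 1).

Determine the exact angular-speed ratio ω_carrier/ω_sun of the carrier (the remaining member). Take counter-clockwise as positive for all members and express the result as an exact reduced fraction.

5/16

N_ring = 25 + 2·15 = 55
25(ω_s−ω_c) = −55(ω_r−ω_c),  ω_r=0, ω_s=1
25(1−ω_c) = −55(0−ω_c)  ⇒  80ω_c = 25  ⇒  ω_c = 5/16
ω_c/ω_s = 5/16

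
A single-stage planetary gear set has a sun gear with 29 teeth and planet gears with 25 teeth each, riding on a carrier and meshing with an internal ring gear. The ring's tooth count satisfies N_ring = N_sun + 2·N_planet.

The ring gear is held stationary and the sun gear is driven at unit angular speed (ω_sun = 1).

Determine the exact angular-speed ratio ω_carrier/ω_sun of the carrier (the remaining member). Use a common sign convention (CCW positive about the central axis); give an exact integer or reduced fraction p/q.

N_ring = 29 + 2·25 = 79
29(ω_s−ω_c) = −79(ω_r−ω_c),  ω_r=0, ω_s=1
29(1−ω_c) = −79(0−ω_c)  ⇒  108ω_c = 29  ⇒  ω_c = 29/108
ω_c/ω_s = 29/108

29/108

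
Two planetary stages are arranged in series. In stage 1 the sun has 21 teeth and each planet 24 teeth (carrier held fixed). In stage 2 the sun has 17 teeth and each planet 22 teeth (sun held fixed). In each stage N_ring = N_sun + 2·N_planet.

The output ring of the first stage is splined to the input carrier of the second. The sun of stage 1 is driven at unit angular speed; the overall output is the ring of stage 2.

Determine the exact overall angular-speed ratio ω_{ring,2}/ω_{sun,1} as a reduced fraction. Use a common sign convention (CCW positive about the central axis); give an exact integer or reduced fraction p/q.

Stage 1: N_ring = 21 + 2·24 = 69
Stage 1: 21(ω_s−ω_c) = −69(ω_r−ω_c),  ω_c=0, ω_s=1
Stage 1: ω_r = 0 − (21/69)(1−0) = -7/23
  ⇒ ω_r¹/ω_s¹ = -7/23
Stage 2: N_ring = 17 + 2·22 = 61
Stage 2: 17(ω_s−ω_c) = −61(ω_r−ω_c),  ω_s=0, ω_c=1
Stage 2: ω_r = 1 − (17/61)(0−1) = 78/61
  ⇒ ω_r²/ω_c² = 78/61
Coupling ω_c² = ω_r¹ ⇒ overall = -7/23 × 78/61 = -546/1403

-546/1403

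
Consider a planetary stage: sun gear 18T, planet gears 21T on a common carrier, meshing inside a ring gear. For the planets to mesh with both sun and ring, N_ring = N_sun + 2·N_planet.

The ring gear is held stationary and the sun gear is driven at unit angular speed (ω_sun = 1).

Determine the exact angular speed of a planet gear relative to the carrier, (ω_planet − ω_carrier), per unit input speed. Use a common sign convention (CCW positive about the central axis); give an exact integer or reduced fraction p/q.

-60/91

N_ring = 18 + 2·21 = 60
18(ω_s−ω_c) = −60(ω_r−ω_c),  ω_r=0, ω_s=1
18(1−ω_c) = −60(0−ω_c)  ⇒  78ω_c = 18  ⇒  ω_c = 3/13
sun–planet: 18·(1−3/13) = −21·(ω_p−ω_c)  ⇒  ω_p−ω_c = −(18/21)·(10/13) = -60/91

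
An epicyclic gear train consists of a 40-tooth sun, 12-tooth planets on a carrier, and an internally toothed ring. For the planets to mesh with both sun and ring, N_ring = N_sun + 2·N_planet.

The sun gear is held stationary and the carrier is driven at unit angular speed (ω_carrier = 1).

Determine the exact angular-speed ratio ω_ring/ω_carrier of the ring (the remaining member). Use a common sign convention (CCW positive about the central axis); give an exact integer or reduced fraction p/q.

13/8

N_ring = 40 + 2·12 = 64
40(ω_s−ω_c) = −64(ω_r−ω_c),  ω_s=0, ω_c=1
ω_r = 1 − (40/64)(0−1) = 13/8
ω_r/ω_c = 13/8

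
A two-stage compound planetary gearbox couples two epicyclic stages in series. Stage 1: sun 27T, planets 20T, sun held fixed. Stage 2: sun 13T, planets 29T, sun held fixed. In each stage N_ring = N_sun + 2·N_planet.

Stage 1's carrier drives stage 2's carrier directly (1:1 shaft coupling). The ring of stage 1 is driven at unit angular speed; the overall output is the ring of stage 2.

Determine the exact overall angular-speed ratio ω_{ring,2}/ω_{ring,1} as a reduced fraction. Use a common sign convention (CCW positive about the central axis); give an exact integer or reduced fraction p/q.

2814/3337

Stage 1: N_ring = 27 + 2·20 = 67
Stage 1: 27(ω_s−ω_c) = −67(ω_r−ω_c),  ω_s=0, ω_r=1
Stage 1: 27(0−ω_c) = −67(1−ω_c)  ⇒  94ω_c = 67  ⇒  ω_c = 67/94
  ⇒ ω_c¹/ω_r¹ = 67/94
Stage 2: N_ring = 13 + 2·29 = 71
Stage 2: 13(ω_s−ω_c) = −71(ω_r−ω_c),  ω_s=0, ω_c=1
Stage 2: ω_r = 1 − (13/71)(0−1) = 84/71
  ⇒ ω_r²/ω_c² = 84/71
Coupling ω_c² = ω_c¹ ⇒ overall = 67/94 × 84/71 = 2814/3337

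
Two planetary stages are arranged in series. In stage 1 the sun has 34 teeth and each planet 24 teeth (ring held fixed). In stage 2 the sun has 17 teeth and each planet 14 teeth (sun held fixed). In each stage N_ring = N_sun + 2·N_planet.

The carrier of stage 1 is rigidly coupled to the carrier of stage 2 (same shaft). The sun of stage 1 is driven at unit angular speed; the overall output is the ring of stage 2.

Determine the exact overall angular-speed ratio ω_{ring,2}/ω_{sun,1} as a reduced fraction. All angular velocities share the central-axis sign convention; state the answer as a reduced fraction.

Stage 1: N_ring = 34 + 2·24 = 82
Stage 1: 34(ω_s−ω_c) = −82(ω_r−ω_c),  ω_r=0, ω_s=1
Stage 1: 34(1−ω_c) = −82(0−ω_c)  ⇒  116ω_c = 34  ⇒  ω_c = 17/58
  ⇒ ω_c¹/ω_s¹ = 17/58
Stage 2: N_ring = 17 + 2·14 = 45
Stage 2: 17(ω_s−ω_c) = −45(ω_r−ω_c),  ω_s=0, ω_c=1
Stage 2: ω_r = 1 − (17/45)(0−1) = 62/45
  ⇒ ω_r²/ω_c² = 62/45
Coupling ω_c² = ω_c¹ ⇒ overall = 17/58 × 62/45 = 527/1305

527/1305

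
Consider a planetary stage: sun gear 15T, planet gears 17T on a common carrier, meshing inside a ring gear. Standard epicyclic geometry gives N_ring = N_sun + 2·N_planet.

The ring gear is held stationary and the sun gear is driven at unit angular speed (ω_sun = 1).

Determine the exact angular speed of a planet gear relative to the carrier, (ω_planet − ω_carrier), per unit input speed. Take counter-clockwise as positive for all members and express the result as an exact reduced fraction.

-735/1088

N_ring = 15 + 2·17 = 49
15(ω_s−ω_c) = −49(ω_r−ω_c),  ω_r=0, ω_s=1
15(1−ω_c) = −49(0−ω_c)  ⇒  64ω_c = 15  ⇒  ω_c = 15/64
sun–planet: 15·(1−15/64) = −17·(ω_p−ω_c)  ⇒  ω_p−ω_c = −(15/17)·(49/64) = -735/1088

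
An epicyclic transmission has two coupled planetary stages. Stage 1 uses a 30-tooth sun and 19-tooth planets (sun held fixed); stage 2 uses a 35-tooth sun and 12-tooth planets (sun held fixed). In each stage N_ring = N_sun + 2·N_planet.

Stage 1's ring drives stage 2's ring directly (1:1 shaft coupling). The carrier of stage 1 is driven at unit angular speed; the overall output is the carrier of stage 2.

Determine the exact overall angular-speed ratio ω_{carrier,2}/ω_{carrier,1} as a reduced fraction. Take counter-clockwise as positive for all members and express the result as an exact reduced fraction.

2891/3196

Stage 1: N_ring = 30 + 2·19 = 68
Stage 1: 30(ω_s−ω_c) = −68(ω_r−ω_c),  ω_s=0, ω_c=1
Stage 1: ω_r = 1 − (30/68)(0−1) = 49/34
  ⇒ ω_r¹/ω_c¹ = 49/34
Stage 2: N_ring = 35 + 2·12 = 59
Stage 2: 35(ω_s−ω_c) = −59(ω_r−ω_c),  ω_s=0, ω_r=1
Stage 2: 35(0−ω_c) = −59(1−ω_c)  ⇒  94ω_c = 59  ⇒  ω_c = 59/94
  ⇒ ω_c²/ω_r² = 59/94
Coupling ω_r² = ω_r¹ ⇒ overall = 49/34 × 59/94 = 2891/3196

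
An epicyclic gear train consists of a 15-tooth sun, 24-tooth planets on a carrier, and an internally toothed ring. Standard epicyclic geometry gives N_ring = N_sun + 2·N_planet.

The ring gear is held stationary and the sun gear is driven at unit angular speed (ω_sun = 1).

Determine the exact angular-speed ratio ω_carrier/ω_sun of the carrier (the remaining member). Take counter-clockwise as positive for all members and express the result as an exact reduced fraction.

N_ring = 15 + 2·24 = 63
15(ω_s−ω_c) = −63(ω_r−ω_c),  ω_r=0, ω_s=1
15(1−ω_c) = −63(0−ω_c)  ⇒  78ω_c = 15  ⇒  ω_c = 5/26
ω_c/ω_s = 5/26

5/26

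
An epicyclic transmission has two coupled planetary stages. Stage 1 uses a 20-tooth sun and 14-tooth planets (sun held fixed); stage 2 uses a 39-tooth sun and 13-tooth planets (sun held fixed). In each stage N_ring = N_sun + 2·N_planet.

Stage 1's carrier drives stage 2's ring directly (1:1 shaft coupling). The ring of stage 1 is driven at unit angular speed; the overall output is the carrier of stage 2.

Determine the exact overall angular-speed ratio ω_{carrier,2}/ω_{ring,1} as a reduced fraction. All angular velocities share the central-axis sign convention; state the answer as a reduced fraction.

Stage 1: N_ring = 20 + 2·14 = 48
Stage 1: 20(ω_s−ω_c) = −48(ω_r−ω_c),  ω_s=0, ω_r=1
Stage 1: 20(0−ω_c) = −48(1−ω_c)  ⇒  68ω_c = 48  ⇒  ω_c = 12/17
  ⇒ ω_c¹/ω_r¹ = 12/17
Stage 2: N_ring = 39 + 2·13 = 65
Stage 2: 39(ω_s−ω_c) = −65(ω_r−ω_c),  ω_s=0, ω_r=1
Stage 2: 39(0−ω_c) = −65(1−ω_c)  ⇒  104ω_c = 65  ⇒  ω_c = 5/8
  ⇒ ω_c²/ω_r² = 5/8
Coupling ω_r² = ω_c¹ ⇒ overall = 12/17 × 5/8 = 15/34

15/34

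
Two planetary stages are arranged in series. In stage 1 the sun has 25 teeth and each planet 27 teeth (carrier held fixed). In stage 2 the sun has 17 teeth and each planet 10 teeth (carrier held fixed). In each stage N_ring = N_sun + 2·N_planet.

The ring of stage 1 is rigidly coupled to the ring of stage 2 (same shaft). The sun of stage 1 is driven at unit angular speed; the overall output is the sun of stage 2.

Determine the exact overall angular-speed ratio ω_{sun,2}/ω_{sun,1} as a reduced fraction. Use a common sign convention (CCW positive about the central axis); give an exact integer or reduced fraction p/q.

Stage 1: N_ring = 25 + 2·27 = 79
Stage 1: 25(ω_s−ω_c) = −79(ω_r−ω_c),  ω_c=0, ω_s=1
Stage 1: ω_r = 0 − (25/79)(1−0) = -25/79
  ⇒ ω_r¹/ω_s¹ = -25/79
Stage 2: N_ring = 17 + 2·10 = 37
Stage 2: 17(ω_s−ω_c) = −37(ω_r−ω_c),  ω_c=0, ω_r=1
Stage 2: ω_s = 0 − (37/17)(1−0) = -37/17
  ⇒ ω_s²/ω_r² = -37/17
Coupling ω_r² = ω_r¹ ⇒ overall = -25/79 × -37/17 = 925/1343

925/1343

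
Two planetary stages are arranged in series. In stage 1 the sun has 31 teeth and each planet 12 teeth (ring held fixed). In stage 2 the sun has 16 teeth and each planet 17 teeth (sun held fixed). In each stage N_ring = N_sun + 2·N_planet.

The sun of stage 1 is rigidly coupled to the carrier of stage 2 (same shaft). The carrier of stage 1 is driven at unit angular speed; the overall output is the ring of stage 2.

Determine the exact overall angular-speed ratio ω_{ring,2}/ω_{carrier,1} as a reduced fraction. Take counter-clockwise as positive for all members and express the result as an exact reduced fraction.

2838/775

Stage 1: N_ring = 31 + 2·12 = 55
Stage 1: 31(ω_s−ω_c) = −55(ω_r−ω_c),  ω_r=0, ω_c=1
Stage 1: ω_s = 1 − (55/31)(0−1) = 86/31
  ⇒ ω_s¹/ω_c¹ = 86/31
Stage 2: N_ring = 16 + 2·17 = 50
Stage 2: 16(ω_s−ω_c) = −50(ω_r−ω_c),  ω_s=0, ω_c=1
Stage 2: ω_r = 1 − (16/50)(0−1) = 33/25
  ⇒ ω_r²/ω_c² = 33/25
Coupling ω_c² = ω_s¹ ⇒ overall = 86/31 × 33/25 = 2838/775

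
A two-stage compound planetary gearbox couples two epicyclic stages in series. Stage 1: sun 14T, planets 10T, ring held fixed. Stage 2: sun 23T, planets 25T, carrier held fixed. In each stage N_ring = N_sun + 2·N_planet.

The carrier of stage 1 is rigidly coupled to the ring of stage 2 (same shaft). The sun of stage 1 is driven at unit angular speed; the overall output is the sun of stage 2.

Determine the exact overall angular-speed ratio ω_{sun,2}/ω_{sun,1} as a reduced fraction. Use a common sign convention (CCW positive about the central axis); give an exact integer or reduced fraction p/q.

Stage 1: N_ring = 14 + 2·10 = 34
Stage 1: 14(ω_s−ω_c) = −34(ω_r−ω_c),  ω_r=0, ω_s=1
Stage 1: 14(1−ω_c) = −34(0−ω_c)  ⇒  48ω_c = 14  ⇒  ω_c = 7/24
  ⇒ ω_c¹/ω_s¹ = 7/24
Stage 2: N_ring = 23 + 2·25 = 73
Stage 2: 23(ω_s−ω_c) = −73(ω_r−ω_c),  ω_c=0, ω_r=1
Stage 2: ω_s = 0 − (73/23)(1−0) = -73/23
  ⇒ ω_s²/ω_r² = -73/23
Coupling ω_r² = ω_c¹ ⇒ overall = 7/24 × -73/23 = -511/552

-511/552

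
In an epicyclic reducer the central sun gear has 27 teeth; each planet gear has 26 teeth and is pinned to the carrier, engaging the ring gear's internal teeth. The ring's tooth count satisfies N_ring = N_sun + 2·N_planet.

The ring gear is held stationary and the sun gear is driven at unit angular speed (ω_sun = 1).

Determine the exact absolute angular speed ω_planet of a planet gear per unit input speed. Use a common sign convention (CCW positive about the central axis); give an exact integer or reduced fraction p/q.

-27/52

N_ring = 27 + 2·26 = 79
27(ω_s−ω_c) = −79(ω_r−ω_c),  ω_r=0, ω_s=1
27(1−ω_c) = −79(0−ω_c)  ⇒  106ω_c = 27  ⇒  ω_c = 27/106
sun–planet: 27·(1−27/106) = −26·(ω_p−ω_c)  ⇒  ω_p−ω_c = −(27/26)·(79/106) = -2133/2756
ω_p = 27/106 − 2133/2756 = -27/52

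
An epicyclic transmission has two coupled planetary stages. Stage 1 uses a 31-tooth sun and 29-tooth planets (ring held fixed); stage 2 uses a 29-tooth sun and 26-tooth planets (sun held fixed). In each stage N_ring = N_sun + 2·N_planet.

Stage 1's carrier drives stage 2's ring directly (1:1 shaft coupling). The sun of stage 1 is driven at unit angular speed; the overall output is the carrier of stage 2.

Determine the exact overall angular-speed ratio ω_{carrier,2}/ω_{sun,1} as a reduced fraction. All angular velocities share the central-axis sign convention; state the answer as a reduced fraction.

837/4400

Stage 1: N_ring = 31 + 2·29 = 89
Stage 1: 31(ω_s−ω_c) = −89(ω_r−ω_c),  ω_r=0, ω_s=1
Stage 1: 31(1−ω_c) = −89(0−ω_c)  ⇒  120ω_c = 31  ⇒  ω_c = 31/120
  ⇒ ω_c¹/ω_s¹ = 31/120
Stage 2: N_ring = 29 + 2·26 = 81
Stage 2: 29(ω_s−ω_c) = −81(ω_r−ω_c),  ω_s=0, ω_r=1
Stage 2: 29(0−ω_c) = −81(1−ω_c)  ⇒  110ω_c = 81  ⇒  ω_c = 81/110
  ⇒ ω_c²/ω_r² = 81/110
Coupling ω_r² = ω_c¹ ⇒ overall = 31/120 × 81/110 = 837/4400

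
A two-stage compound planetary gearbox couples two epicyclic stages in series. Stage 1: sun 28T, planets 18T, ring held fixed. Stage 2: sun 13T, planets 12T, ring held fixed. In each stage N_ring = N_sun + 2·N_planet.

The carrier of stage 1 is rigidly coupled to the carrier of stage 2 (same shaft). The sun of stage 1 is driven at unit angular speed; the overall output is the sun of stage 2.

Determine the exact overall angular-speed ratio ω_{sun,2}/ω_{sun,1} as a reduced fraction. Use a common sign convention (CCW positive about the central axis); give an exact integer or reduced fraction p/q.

Stage 1: N_ring = 28 + 2·18 = 64
Stage 1: 28(ω_s−ω_c) = −64(ω_r−ω_c),  ω_r=0, ω_s=1
Stage 1: 28(1−ω_c) = −64(0−ω_c)  ⇒  92ω_c = 28  ⇒  ω_c = 7/23
  ⇒ ω_c¹/ω_s¹ = 7/23
Stage 2: N_ring = 13 + 2·12 = 37
Stage 2: 13(ω_s−ω_c) = −37(ω_r−ω_c),  ω_r=0, ω_c=1
Stage 2: ω_s = 1 − (37/13)(0−1) = 50/13
  ⇒ ω_s²/ω_c² = 50/13
Coupling ω_c² = ω_c¹ ⇒ overall = 7/23 × 50/13 = 350/299

350/299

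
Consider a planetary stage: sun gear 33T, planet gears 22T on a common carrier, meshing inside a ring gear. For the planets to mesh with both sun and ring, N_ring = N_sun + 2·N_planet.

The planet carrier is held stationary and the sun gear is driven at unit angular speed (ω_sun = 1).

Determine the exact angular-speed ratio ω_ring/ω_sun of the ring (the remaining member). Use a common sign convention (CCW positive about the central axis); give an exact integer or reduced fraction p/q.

N_ring = 33 + 2·22 = 77
33(ω_s−ω_c) = −77(ω_r−ω_c),  ω_c=0, ω_s=1
ω_r = 0 − (33/77)(1−0) = -3/7
ω_r/ω_s = -3/7

-3/7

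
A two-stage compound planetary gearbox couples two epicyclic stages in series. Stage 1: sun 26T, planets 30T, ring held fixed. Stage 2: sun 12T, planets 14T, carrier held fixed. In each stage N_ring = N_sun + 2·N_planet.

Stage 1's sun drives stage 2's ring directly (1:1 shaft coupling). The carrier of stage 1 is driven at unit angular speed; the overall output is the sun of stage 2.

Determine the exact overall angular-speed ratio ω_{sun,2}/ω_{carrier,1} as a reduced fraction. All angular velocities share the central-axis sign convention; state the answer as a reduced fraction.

Stage 1: N_ring = 26 + 2·30 = 86
Stage 1: 26(ω_s−ω_c) = −86(ω_r−ω_c),  ω_r=0, ω_c=1
Stage 1: ω_s = 1 − (86/26)(0−1) = 56/13
  ⇒ ω_s¹/ω_c¹ = 56/13
Stage 2: N_ring = 12 + 2·14 = 40
Stage 2: 12(ω_s−ω_c) = −40(ω_r−ω_c),  ω_c=0, ω_r=1
Stage 2: ω_s = 0 − (40/12)(1−0) = -10/3
  ⇒ ω_s²/ω_r² = -10/3
Coupling ω_r² = ω_s¹ ⇒ overall = 56/13 × -10/3 = -560/39

-560/39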